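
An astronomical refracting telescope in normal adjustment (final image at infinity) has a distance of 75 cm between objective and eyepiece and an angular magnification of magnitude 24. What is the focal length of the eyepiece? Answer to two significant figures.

3.0 cm

In normal adjustment the tube length equals f_obj + f_eye and |M| = f_obj/f_eye.
So f_obj = 24 f_eye and 24 f_eye + f_eye = 75 cm, giving f_eye = 75/25 = 3.000 cm and f_obj = 72.000 cm.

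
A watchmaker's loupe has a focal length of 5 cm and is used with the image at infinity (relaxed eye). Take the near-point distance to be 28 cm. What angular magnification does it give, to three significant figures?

M = D/f = 28/5 = 5.600.

5.60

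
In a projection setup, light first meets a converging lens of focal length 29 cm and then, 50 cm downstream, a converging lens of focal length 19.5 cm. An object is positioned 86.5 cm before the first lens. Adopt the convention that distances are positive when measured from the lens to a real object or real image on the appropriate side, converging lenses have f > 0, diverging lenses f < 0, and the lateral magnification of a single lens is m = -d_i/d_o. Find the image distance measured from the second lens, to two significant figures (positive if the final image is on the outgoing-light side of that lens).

First lens: d_i1 = 1/(1/29 - 1/86.5) = 43.626 cm.
Object distance for lens 2: d_o2 = 50 - 43.626 = 6.374 cm.
Second lens: d_i2 = 1/(1/19.5 - 1/(6.374)) = -9.469 cm.

-9.5 cm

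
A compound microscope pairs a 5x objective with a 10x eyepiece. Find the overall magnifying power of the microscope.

The overall magnification of a compound microscope is the product of the objective and eyepiece magnifications:
M = M_obj x M_eye = 5 x 10 = 50.

50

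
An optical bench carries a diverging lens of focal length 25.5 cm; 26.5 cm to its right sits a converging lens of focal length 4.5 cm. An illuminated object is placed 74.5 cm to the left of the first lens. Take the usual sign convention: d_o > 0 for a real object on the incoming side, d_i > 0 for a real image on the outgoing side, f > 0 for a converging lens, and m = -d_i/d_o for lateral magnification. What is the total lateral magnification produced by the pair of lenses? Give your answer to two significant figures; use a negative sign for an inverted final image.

Applying the thin-lens equation to the first lens, 1/(-25.5) = 1/74.5 + 1/d_i1, which gives d_i1 = -18.997 cm.
Its lateral magnification is m_1 = -d_i1/d_o1 = -(-18.997)/74.5 = 0.2550.
With d_i1 < 0 the first image is virtual and lies on the object side; the object distance for lens 2 is d_o2 = 26.5 - (-18.997) = 45.498 cm.
Applying the thin-lens equation again with f_2 = 4.5 cm and d_o2 = 45.498 cm gives d_i2 = 4.994 cm.
m_2 = -(4.994)/(45.498) = -0.1098.
The system's lateral magnification is m_1 m_2 = (0.2550)(-0.1098) = -0.0280.

-0.028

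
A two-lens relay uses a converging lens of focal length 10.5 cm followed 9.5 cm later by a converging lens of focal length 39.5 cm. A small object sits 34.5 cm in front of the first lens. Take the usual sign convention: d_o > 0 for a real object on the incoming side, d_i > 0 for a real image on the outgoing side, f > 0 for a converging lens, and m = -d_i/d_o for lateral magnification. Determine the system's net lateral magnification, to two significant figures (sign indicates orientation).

-0.38

First lens: d_i1 = 1/(1/10.5 - 1/34.5) = 15.094 cm.
m_1 = -(15.094)/34.5 = -0.4375.
This image would form 15.094 cm past lens 1, i.e. 5.594 cm beyond lens 2, so it is a virtual object for lens 2: d_o2 = 9.5 - 15.094 = -5.594 cm.
Second lens: d_i2 = 1/(1/39.5 - 1/(-5.594)) = 4.900 cm.
m_2 = -(4.900)/(-5.594) = 0.8760.
Total m = m_1 x m_2 = (-0.4375)(0.8760) = -0.3832.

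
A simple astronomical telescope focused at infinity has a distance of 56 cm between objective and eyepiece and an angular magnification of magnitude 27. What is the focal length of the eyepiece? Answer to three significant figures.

2.00 cm

In normal adjustment the tube length equals f_obj + f_eye and |M| = f_obj/f_eye.
So f_obj = 27 f_eye and 27 f_eye + f_eye = 56 cm, giving f_eye = 56/28 = 2.000 cm and f_obj = 54.000 cm.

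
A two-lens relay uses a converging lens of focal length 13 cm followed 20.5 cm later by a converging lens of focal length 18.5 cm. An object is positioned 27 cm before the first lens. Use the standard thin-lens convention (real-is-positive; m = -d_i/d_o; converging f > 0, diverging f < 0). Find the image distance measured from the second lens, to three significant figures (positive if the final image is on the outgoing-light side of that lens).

Applying the thin-lens equation to the first lens, 1/13 = 1/27 + 1/d_i1, which gives d_i1 = 25.071 cm.
Since 25.071 cm > 20.5 cm, the first image lies past the second lens and serves as a virtual object: d_o2 = L - d_i1 = -4.571 cm.
Applying the thin-lens equation again with f_2 = 18.5 cm and d_o2 = -4.571 cm gives d_i2 = 3.666 cm.

3.67 cm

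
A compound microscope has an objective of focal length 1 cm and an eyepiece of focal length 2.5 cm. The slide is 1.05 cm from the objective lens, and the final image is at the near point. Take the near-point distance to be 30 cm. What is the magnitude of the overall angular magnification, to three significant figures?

260

Objective: 1/d_i = 1/f_obj - 1/d_o = 1/1 - 1/1.05 = 0.04762 cm^-1, so d_i = 21.000 cm.
m_obj = -d_i/d_o = -21.000/1.05 = -20.000.
Eyepiece angular magnification (image at near point): M_eye = 1 + D/f_e = 1 + 30/2.5 = 13.000.
Overall M = m_obj x M_eye = (-20.000)(13.000) = -260.00.
|M| = 260.00.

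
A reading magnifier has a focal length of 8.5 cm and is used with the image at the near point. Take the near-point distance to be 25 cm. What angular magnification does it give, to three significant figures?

M = 1 + D/f = 1 + 25/8.5 = 3.941.

3.94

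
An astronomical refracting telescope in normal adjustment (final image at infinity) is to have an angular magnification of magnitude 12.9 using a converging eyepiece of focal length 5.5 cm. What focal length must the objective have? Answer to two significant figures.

|M| = f_obj/|f_eye|, so f_obj = |M| x |f_eye| = 12.9 x 5.5 = 70.950 cm.

71 cm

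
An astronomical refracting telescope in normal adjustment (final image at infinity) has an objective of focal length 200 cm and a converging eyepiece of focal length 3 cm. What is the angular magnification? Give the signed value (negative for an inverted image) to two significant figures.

-67

M = -f_obj/f_eye = -200/(3) = -66.667.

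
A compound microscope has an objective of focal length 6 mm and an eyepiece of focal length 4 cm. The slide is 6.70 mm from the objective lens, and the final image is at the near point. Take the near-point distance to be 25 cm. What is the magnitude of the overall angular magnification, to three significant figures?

Convert to cm: f_obj = 6 mm = 0.6 cm; d_o = 6.70 mm = 0.67 cm.
Objective: 1/d_i = 1/f_obj - 1/d_o = 1/0.6 - 1/0.67 = 0.17413 cm^-1, so d_i = 5.743 cm.
m_obj = -d_i/d_o = -5.743/0.67 = -8.571.
Eyepiece angular magnification (image at near point): M_eye = 1 + D/f_e = 1 + 25/4 = 7.250.
Overall M = m_obj x M_eye = (-8.571)(7.250) = -62.14.
|M| = 62.14.

62.1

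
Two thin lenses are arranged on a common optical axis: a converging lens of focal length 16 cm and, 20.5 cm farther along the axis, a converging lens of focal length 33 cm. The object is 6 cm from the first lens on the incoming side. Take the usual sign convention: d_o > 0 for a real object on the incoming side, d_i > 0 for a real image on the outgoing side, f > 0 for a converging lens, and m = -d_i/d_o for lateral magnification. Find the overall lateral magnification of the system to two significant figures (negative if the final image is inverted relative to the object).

Lens 1: 1/d_i1 = 1/f_1 - 1/d_o1 = 1/16 - 1/6 = -0.10417 cm^-1, so d_i1 = -9.600 cm.
m_1 = -(-9.600)/6 = 1.6000.
With d_i1 < 0 the first image is virtual and lies on the object side; the object distance for lens 2 is d_o2 = 20.5 - (-9.600) = 30.100 cm.
Lens 2: 1/d_i2 = 1/f_2 - 1/d_o2 = 1/33 - 1/(30.100) = -0.00292 cm^-1, so d_i2 = -342.517 cm.
m_2 = -(-342.517)/(30.100) = 11.3793.
Total m = m_1 x m_2 = (1.6000)(11.3793) = 18.2069.

18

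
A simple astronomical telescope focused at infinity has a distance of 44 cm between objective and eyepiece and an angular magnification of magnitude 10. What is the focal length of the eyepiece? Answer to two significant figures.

4.0 cm

In normal adjustment the tube length equals f_obj + f_eye and |M| = f_obj/f_eye.
So f_obj = 10 f_eye and 10 f_eye + f_eye = 44 cm, giving f_eye = 44/11 = 4.000 cm and f_obj = 40.000 cm.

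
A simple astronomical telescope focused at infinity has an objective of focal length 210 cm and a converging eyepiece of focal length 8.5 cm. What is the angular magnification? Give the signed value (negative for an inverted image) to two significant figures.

M = -f_obj/f_eye = -210/(8.5) = -24.706.

-25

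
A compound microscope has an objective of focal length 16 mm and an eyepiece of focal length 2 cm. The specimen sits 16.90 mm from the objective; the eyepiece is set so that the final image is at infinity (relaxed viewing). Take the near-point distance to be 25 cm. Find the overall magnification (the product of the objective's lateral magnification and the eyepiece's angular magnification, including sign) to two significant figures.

Convert to cm: f_obj = 16 mm = 1.6 cm; d_o = 16.90 mm = 1.69 cm.
Objective: 1/d_i = 1/f_obj - 1/d_o = 1/1.6 - 1/1.69 = 0.03328 cm^-1, so d_i = 30.044 cm.
m_obj = -d_i/d_o = -30.044/1.69 = -17.778.
Eyepiece angular magnification (image at infinity): M_eye = D/f_e = 25/2 = 12.500.
Overall M = m_obj x M_eye = (-17.778)(12.500) = -222.22.

-220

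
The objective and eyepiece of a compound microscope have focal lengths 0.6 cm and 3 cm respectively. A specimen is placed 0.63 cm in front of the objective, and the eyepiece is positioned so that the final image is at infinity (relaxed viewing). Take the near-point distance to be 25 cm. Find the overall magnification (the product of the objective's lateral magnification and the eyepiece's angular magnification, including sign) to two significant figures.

Objective: 1/d_i = 1/f_obj - 1/d_o = 1/0.6 - 1/0.63 = 0.07937 cm^-1, so d_i = 12.600 cm.
m_obj = -d_i/d_o = -12.600/0.63 = -20.000.
Eyepiece angular magnification (image at infinity): M_eye = D/f_e = 25/3 = 8.333.
Overall M = m_obj x M_eye = (-20.000)(8.333) = -166.67.

-170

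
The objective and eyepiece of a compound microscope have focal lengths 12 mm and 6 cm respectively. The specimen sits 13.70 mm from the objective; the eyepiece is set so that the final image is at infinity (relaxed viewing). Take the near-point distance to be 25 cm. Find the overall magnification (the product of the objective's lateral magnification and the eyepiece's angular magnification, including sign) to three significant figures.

-29.4

Convert to cm: f_obj = 12 mm = 1.2 cm; d_o = 13.70 mm = 1.37 cm.
Objective: 1/d_i = 1/f_obj - 1/d_o = 1/1.2 - 1/1.37 = 0.10341 cm^-1, so d_i = 9.671 cm.
m_obj = -d_i/d_o = -9.671/1.37 = -7.059.
Eyepiece angular magnification (image at infinity): M_eye = D/f_e = 25/6 = 4.167.
Overall M = m_obj x M_eye = (-7.059)(4.167) = -29.41.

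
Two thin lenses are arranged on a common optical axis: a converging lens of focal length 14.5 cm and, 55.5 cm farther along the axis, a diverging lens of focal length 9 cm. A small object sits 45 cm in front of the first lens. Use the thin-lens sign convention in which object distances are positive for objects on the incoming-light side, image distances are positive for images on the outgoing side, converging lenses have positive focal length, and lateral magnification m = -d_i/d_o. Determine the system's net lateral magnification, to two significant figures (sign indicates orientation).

-0.099

First lens: d_i1 = 1/(1/14.5 - 1/45) = 21.393 cm.
m_1 = -(21.393)/45 = -0.4754.
That image sits 34.107 cm in front of the second lens, so d_o2 = 34.107 cm.
Second lens: d_i2 = 1/(1/(-9) - 1/(34.107)) = -7.121 cm.
m_2 = -(-7.121)/(34.107) = 0.2088.
The system's lateral magnification is m_1 m_2 = (-0.4754)(0.2088) = -0.0993.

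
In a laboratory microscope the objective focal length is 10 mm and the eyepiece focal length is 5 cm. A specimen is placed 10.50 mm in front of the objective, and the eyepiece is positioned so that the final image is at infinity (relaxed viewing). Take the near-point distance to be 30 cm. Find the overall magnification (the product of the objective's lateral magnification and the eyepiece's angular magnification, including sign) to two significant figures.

-120

Convert to cm: f_obj = 10 mm = 1 cm; d_o = 10.50 mm = 1.05 cm.
Objective: 1/d_i = 1/f_obj - 1/d_o = 1/1 - 1/1.05 = 0.04762 cm^-1, so d_i = 21.000 cm.
m_obj = -d_i/d_o = -21.000/1.05 = -20.000.
Eyepiece angular magnification (image at infinity): M_eye = D/f_e = 30/5 = 6.000.
Overall M = m_obj x M_eye = (-20.000)(6.000) = -120.00.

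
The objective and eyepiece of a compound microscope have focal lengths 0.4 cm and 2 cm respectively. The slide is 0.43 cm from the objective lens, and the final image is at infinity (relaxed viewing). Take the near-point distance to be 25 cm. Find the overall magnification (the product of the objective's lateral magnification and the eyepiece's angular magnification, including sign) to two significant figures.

-170

Objective: 1/d_i = 1/f_obj - 1/d_o = 1/0.4 - 1/0.43 = 0.17442 cm^-1, so d_i = 5.733 cm.
m_obj = -d_i/d_o = -5.733/0.43 = -13.333.
Eyepiece angular magnification (image at infinity): M_eye = D/f_e = 25/2 = 12.500.
Overall M = m_obj x M_eye = (-13.333)(12.500) = -166.67.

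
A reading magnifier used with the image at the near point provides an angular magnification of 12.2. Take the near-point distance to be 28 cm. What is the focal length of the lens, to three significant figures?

2.50 cm

For the image at the near point, M = 1 + D/f.
f = D/(M - 1) = 28/(12.2 - 1) = 2.500 cm.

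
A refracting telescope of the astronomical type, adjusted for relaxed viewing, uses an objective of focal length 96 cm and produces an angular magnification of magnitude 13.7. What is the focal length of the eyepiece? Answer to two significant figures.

7.0 cm

|M| = f_obj/f_eye, so f_eye = f_obj/|M| = 96/13.7 = 7.007 cm.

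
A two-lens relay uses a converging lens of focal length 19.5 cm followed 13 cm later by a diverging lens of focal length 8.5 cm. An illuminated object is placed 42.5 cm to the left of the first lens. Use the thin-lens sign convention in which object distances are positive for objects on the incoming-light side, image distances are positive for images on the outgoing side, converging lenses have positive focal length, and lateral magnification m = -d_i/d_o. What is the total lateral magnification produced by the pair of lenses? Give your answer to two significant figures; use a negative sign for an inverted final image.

Applying the thin-lens equation to the first lens, 1/19.5 = 1/42.5 + 1/d_i1, which gives d_i1 = 36.033 cm.
Its lateral magnification is m_1 = -d_i1/d_o1 = -(36.033)/42.5 = -0.8478.
This image would form 36.033 cm past lens 1, i.e. 23.033 cm beyond lens 2, so it is a virtual object for lens 2: d_o2 = 13 - 36.033 = -23.033 cm.
Applying the thin-lens equation again with f_2 = -8.5 cm and d_o2 = -23.033 cm gives d_i2 = -13.472 cm.
m_2 = -(-13.472)/(-23.033) = -0.5849.
Total m = m_1 x m_2 = (-0.8478)(-0.5849) = 0.4959.

0.50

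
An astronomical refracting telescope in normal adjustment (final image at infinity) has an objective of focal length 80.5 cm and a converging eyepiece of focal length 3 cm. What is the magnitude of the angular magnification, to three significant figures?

26.8

|M| = f_obj/|f_eye| = 80.5/3 = 26.833.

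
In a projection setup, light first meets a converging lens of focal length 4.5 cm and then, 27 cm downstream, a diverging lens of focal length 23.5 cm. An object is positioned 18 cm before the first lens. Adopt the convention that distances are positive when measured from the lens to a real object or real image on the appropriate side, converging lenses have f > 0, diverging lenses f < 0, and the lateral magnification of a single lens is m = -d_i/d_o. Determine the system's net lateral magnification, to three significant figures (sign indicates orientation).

-0.176

First lens: d_i1 = 1/(1/4.5 - 1/18) = 6.000 cm.
m_1 = -(6.000)/18 = -0.3333.
Object distance for lens 2: d_o2 = 27 - 6.000 = 21.000 cm.
Second lens: d_i2 = 1/(1/(-23.5) - 1/(21.000)) = -11.090 cm.
m_2 = -(-11.090)/(21.000) = 0.5281.
Total m = m_1 x m_2 = (-0.3333)(0.5281) = -0.1760.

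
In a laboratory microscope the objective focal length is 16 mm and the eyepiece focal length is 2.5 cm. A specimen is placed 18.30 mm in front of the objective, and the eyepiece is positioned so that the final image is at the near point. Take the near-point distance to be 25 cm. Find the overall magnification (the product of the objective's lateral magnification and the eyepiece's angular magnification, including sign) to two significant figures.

Convert to cm: f_obj = 16 mm = 1.6 cm; d_o = 18.30 mm = 1.83 cm.
Objective: 1/d_i = 1/f_obj - 1/d_o = 1/1.6 - 1/1.83 = 0.07855 cm^-1, so d_i = 12.730 cm.
m_obj = -d_i/d_o = -12.730/1.83 = -6.957.
Eyepiece angular magnification (image at near point): M_eye = 1 + D/f_e = 1 + 25/2.5 = 11.000.
Overall M = m_obj x M_eye = (-6.957)(11.000) = -76.52.

-77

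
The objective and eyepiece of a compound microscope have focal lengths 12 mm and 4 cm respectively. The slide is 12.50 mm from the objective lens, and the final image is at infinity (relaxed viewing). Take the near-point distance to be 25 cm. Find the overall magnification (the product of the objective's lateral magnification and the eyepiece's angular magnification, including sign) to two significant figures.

-150

Convert to cm: f_obj = 12 mm = 1.2 cm; d_o = 12.50 mm = 1.25 cm.
Objective: 1/d_i = 1/f_obj - 1/d_o = 1/1.2 - 1/1.25 = 0.03333 cm^-1, so d_i = 30.000 cm.
m_obj = -d_i/d_o = -30.000/1.25 = -24.000.
Eyepiece angular magnification (image at infinity): M_eye = D/f_e = 25/4 = 6.250.
Overall M = m_obj x M_eye = (-24.000)(6.250) = -150.00.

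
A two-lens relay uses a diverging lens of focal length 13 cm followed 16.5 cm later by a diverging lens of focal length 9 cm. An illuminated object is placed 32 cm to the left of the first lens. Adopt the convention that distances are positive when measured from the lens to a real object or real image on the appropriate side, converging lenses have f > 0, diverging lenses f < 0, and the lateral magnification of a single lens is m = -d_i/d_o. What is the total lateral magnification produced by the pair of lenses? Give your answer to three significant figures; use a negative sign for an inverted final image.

Lens 1: 1/d_i1 = 1/f_1 - 1/d_o1 = 1/(-13) - 1/32 = -0.10817 cm^-1, so d_i1 = -9.244 cm.
m_1 = -(-9.244)/32 = 0.2889.
The intermediate image is virtual, 9.244 cm to the left of lens 1, so d_o2 = L - d_i1 = 16.5 - (-9.244) = 25.744 cm.
Lens 2: 1/d_i2 = 1/f_2 - 1/d_o2 = 1/(-9) - 1/(25.744) = -0.14995 cm^-1, so d_i2 = -6.669 cm.
m_2 = -(-6.669)/(25.744) = 0.2590.
Overall magnification: m = m_1 m_2 = 0.0748.

0.0748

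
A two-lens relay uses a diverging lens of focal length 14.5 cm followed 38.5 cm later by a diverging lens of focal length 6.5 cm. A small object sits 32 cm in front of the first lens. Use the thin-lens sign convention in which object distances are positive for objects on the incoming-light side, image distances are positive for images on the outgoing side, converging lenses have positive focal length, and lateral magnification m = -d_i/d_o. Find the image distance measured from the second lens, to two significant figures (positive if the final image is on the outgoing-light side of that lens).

-5.7 cm

First lens: d_i1 = 1/(1/(-14.5) - 1/32) = -9.978 cm.
With d_i1 < 0 the first image is virtual and lies on the object side; the object distance for lens 2 is d_o2 = 38.5 - (-9.978) = 48.478 cm.
Second lens: d_i2 = 1/(1/(-6.5) - 1/(48.478)) = -5.732 cm.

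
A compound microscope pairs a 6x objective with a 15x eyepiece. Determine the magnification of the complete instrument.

The overall magnification of a compound microscope is the product of the objective and eyepiece magnifications:
M = M_obj x M_eye = 6 x 15 = 90.

90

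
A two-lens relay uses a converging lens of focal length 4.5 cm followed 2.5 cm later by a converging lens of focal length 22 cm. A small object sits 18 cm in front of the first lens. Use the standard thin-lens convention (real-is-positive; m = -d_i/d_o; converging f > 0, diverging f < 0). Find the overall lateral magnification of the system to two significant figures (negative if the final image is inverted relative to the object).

-0.29

First lens: d_i1 = 1/(1/4.5 - 1/18) = 6.000 cm.
m_1 = -(6.000)/18 = -0.3333.
This image would form 6.000 cm past lens 1, i.e. 3.500 cm beyond lens 2, so it is a virtual object for lens 2: d_o2 = 2.5 - 6.000 = -3.500 cm.
Second lens: d_i2 = 1/(1/22 - 1/(-3.500)) = 3.020 cm.
m_2 = -(3.020)/(-3.500) = 0.8627.
Total m = m_1 x m_2 = (-0.3333)(0.8627) = -0.2876.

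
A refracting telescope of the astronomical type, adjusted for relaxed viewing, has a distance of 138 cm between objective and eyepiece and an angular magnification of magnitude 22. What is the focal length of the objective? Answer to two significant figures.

In normal adjustment the tube length equals f_obj + f_eye and |M| = f_obj/f_eye.
So f_obj = 22 f_eye and 22 f_eye + f_eye = 138 cm, giving f_eye = 138/23 = 6.000 cm and f_obj = 132.000 cm.

130 cm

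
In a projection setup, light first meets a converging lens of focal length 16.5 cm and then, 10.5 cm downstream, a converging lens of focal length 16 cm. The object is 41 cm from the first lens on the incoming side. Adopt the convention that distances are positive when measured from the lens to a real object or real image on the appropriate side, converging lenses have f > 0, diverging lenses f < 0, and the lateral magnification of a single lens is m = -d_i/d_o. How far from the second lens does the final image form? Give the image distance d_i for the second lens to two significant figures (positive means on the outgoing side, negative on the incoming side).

8.3 cm

Applying the thin-lens equation to the first lens, 1/16.5 = 1/41 + 1/d_i1, which gives d_i1 = 27.612 cm.
Since 27.612 cm > 10.5 cm, the first image lies past the second lens and serves as a virtual object: d_o2 = L - d_i1 = -17.112 cm.
Applying the thin-lens equation again with f_2 = 16 cm and d_o2 = -17.112 cm gives d_i2 = 8.269 cm.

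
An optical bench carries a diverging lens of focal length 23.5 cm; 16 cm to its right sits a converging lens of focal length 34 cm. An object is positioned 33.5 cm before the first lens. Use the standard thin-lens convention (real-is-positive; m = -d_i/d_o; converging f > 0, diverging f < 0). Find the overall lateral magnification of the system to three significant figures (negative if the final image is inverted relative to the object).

3.35

Lens 1: 1/d_i1 = 1/f_1 - 1/d_o1 = 1/(-23.5) - 1/33.5 = -0.07240 cm^-1, so d_i1 = -13.811 cm.
m_1 = -(-13.811)/33.5 = 0.4123.
The intermediate image is virtual, 13.811 cm to the left of lens 1, so d_o2 = L - d_i1 = 16 - (-13.811) = 29.811 cm.
Lens 2: 1/d_i2 = 1/f_2 - 1/d_o2 = 1/34 - 1/(29.811) = -0.00413 cm^-1, so d_i2 = -241.987 cm.
m_2 = -(-241.987)/(29.811) = 8.1173.
The system's lateral magnification is m_1 m_2 = (0.4123)(8.1173) = 3.3466.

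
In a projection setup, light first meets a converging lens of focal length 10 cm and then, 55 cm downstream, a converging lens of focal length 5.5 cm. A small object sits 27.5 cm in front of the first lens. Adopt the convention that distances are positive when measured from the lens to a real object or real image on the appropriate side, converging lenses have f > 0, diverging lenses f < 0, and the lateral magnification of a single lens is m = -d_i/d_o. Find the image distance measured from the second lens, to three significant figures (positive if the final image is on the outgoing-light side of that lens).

6.40 cm

Lens 1: 1/d_i1 = 1/f_1 - 1/d_o1 = 1/10 - 1/27.5 = 0.06364 cm^-1, so d_i1 = 15.714 cm.
That image sits 39.286 cm in front of the second lens, so d_o2 = 39.286 cm.
Lens 2: 1/d_i2 = 1/f_2 - 1/d_o2 = 1/5.5 - 1/(39.286) = 0.15636 cm^-1, so d_i2 = 6.395 cm.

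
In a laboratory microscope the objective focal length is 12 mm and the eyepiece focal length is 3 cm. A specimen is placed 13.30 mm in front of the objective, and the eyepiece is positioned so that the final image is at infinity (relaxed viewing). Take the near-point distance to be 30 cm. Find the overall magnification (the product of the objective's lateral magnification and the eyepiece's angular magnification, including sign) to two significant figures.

-92

Convert to cm: f_obj = 12 mm = 1.2 cm; d_o = 13.30 mm = 1.33 cm.
Objective: 1/d_i = 1/f_obj - 1/d_o = 1/1.2 - 1/1.33 = 0.08145 cm^-1, so d_i = 12.277 cm.
m_obj = -d_i/d_o = -12.277/1.33 = -9.231.
Eyepiece angular magnification (image at infinity): M_eye = D/f_e = 30/3 = 10.000.
Overall M = m_obj x M_eye = (-9.231)(10.000) = -92.31.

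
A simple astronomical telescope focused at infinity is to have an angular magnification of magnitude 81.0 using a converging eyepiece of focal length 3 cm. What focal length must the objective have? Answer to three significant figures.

|M| = f_obj/|f_eye|, so f_obj = |M| x |f_eye| = 81.0 x 3 = 243.000 cm.

243 cm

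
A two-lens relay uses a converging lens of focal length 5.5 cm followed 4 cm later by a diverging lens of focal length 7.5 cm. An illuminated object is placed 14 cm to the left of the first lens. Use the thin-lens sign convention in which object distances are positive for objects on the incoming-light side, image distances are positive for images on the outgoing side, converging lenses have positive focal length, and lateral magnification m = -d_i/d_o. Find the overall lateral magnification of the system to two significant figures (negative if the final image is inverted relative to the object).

Applying the thin-lens equation to the first lens, 1/5.5 = 1/14 + 1/d_i1, which gives d_i1 = 9.059 cm.
Its lateral magnification is m_1 = -d_i1/d_o1 = -(9.059)/14 = -0.6471.
Since 9.059 cm > 4 cm, the first image lies past the second lens and serves as a virtual object: d_o2 = L - d_i1 = -5.059 cm.
Applying the thin-lens equation again with f_2 = -7.5 cm and d_o2 = -5.059 cm gives d_i2 = 15.542 cm.
m_2 = -(15.542)/(-5.059) = 3.0723.
The system's lateral magnification is m_1 m_2 = (-0.6471)(3.0723) = -1.9880.

-2.0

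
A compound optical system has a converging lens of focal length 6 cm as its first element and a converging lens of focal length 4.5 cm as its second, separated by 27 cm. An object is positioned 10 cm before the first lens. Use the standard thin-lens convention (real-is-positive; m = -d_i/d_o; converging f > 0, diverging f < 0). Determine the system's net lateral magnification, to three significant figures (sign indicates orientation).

0.900

Applying the thin-lens equation to the first lens, 1/6 = 1/10 + 1/d_i1, which gives d_i1 = 15.000 cm.
Its lateral magnification is m_1 = -d_i1/d_o1 = -(15.000)/10 = -1.5000.
That image sits 12.000 cm in front of the second lens, so d_o2 = 12.000 cm.
Applying the thin-lens equation again with f_2 = 4.5 cm and d_o2 = 12.000 cm gives d_i2 = 7.200 cm.
m_2 = -(7.200)/(12.000) = -0.6000.
The system's lateral magnification is m_1 m_2 = (-1.5000)(-0.6000) = 0.9000.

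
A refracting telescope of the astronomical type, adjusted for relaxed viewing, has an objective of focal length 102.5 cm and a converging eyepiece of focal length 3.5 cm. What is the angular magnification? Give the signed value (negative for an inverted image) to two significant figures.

M = -f_obj/f_eye = -102.5/(3.5) = -29.286.

-29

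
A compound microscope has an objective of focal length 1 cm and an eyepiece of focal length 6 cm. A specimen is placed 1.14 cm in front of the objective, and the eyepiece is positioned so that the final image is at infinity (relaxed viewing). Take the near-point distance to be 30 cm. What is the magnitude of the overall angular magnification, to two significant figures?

36

Objective: 1/d_i = 1/f_obj - 1/d_o = 1/1 - 1/1.14 = 0.12281 cm^-1, so d_i = 8.143 cm.
m_obj = -d_i/d_o = -8.143/1.14 = -7.143.
Eyepiece angular magnification (image at infinity): M_eye = D/f_e = 30/6 = 5.000.
Overall M = m_obj x M_eye = (-7.143)(5.000) = -35.71.
|M| = 35.71.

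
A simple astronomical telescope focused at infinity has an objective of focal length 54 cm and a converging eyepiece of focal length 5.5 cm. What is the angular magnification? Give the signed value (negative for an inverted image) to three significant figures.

-9.82

M = -f_obj/f_eye = -54/(5.5) = -9.818.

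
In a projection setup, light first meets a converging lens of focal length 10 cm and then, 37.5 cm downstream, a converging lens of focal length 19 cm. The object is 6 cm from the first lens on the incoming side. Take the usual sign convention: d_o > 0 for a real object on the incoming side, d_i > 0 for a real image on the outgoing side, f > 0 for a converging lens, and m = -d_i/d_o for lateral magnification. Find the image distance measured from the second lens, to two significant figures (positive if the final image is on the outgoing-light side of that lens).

30 cm

Applying the thin-lens equation to the first lens, 1/10 = 1/6 + 1/d_i1, which gives d_i1 = -15.000 cm.
With d_i1 < 0 the first image is virtual and lies on the object side; the object distance for lens 2 is d_o2 = 37.5 - (-15.000) = 52.500 cm.
Applying the thin-lens equation again with f_2 = 19 cm and d_o2 = 52.500 cm gives d_i2 = 29.776 cm.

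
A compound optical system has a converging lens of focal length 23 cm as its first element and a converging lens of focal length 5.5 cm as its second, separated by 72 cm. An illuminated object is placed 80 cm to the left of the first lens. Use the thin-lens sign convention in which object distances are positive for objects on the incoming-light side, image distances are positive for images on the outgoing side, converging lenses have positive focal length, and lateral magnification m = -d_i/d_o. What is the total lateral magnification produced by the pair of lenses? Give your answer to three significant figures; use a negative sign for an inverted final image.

Lens 1: 1/d_i1 = 1/f_1 - 1/d_o1 = 1/23 - 1/80 = 0.03098 cm^-1, so d_i1 = 32.281 cm.
m_1 = -(32.281)/80 = -0.4035.
Object distance for lens 2: d_o2 = 72 - 32.281 = 39.719 cm.
Lens 2: 1/d_i2 = 1/f_2 - 1/d_o2 = 1/5.5 - 1/(39.719) = 0.15664 cm^-1, so d_i2 = 6.384 cm.
m_2 = -(6.384)/(39.719) = -0.1607.
Total m = m_1 x m_2 = (-0.4035)(-0.1607) = 0.0649.

0.0649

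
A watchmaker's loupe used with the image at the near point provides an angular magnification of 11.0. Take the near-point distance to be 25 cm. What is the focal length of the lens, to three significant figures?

2.50 cm

For the image at the near point, M = 1 + D/f.
f = D/(M - 1) = 25/(11.0 - 1) = 2.500 cm.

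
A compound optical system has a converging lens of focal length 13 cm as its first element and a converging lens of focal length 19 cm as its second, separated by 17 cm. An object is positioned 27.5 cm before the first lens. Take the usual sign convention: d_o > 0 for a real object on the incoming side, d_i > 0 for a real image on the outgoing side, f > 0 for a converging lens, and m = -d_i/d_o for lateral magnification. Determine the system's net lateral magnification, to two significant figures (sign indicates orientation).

First lens: d_i1 = 1/(1/13 - 1/27.5) = 24.655 cm.
m_1 = -(24.655)/27.5 = -0.8966.
Since 24.655 cm > 17 cm, the first image lies past the second lens and serves as a virtual object: d_o2 = L - d_i1 = -7.655 cm.
Second lens: d_i2 = 1/(1/19 - 1/(-7.655)) = 5.457 cm.
m_2 = -(5.457)/(-7.655) = 0.7128.
Total m = m_1 x m_2 = (-0.8966)(0.7128) = -0.6391.

-0.64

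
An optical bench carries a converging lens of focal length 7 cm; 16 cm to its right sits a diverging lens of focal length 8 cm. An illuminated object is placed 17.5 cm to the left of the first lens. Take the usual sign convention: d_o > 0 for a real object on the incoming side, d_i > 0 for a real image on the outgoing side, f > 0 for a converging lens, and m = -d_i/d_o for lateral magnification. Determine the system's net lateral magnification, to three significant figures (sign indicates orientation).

-0.432

Lens 1: 1/d_i1 = 1/f_1 - 1/d_o1 = 1/7 - 1/17.5 = 0.08571 cm^-1, so d_i1 = 11.667 cm.
m_1 = -(11.667)/17.5 = -0.6667.
The intermediate image is 11.667 cm to the right of lens 1, so d_o2 = L - d_i1 = 16 - 11.667 = 4.333 cm.
Lens 2: 1/d_i2 = 1/f_2 - 1/d_o2 = 1/(-8) - 1/(4.333) = -0.35577 cm^-1, so d_i2 = -2.811 cm.
m_2 = -(-2.811)/(4.333) = 0.6486.
Total m = m_1 x m_2 = (-0.6667)(0.6486) = -0.4324.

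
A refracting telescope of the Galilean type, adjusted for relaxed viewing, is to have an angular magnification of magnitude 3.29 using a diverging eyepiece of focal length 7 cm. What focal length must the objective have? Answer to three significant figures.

23.0 cm

|M| = f_obj/|f_eye|, so f_obj = |M| x |f_eye| = 3.29 x 7 = 23.030 cm.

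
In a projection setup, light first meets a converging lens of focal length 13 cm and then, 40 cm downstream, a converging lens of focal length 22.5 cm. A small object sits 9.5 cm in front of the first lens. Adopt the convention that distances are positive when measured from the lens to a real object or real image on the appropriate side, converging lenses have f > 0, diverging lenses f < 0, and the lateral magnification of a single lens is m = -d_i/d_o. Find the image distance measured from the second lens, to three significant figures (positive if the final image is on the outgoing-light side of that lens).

32.1 cm

First lens: d_i1 = 1/(1/13 - 1/9.5) = -35.286 cm.
With d_i1 < 0 the first image is virtual and lies on the object side; the object distance for lens 2 is d_o2 = 40 - (-35.286) = 75.286 cm.
Second lens: d_i2 = 1/(1/22.5 - 1/(75.286)) = 32.091 cm.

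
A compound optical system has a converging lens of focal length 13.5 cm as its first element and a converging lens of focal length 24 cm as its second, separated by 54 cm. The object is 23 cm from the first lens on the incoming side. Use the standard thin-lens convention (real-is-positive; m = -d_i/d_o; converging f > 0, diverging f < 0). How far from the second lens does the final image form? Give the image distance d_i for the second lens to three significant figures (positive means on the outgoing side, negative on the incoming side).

Applying the thin-lens equation to the first lens, 1/13.5 = 1/23 + 1/d_i1, which gives d_i1 = 32.684 cm.
Object distance for lens 2: d_o2 = 54 - 32.684 = 21.316 cm.
Applying the thin-lens equation again with f_2 = 24 cm and d_o2 = 21.316 cm gives d_i2 = -190.588 cm.

-191 cm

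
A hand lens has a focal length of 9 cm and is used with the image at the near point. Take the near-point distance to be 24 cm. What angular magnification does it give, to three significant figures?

M = 1 + D/f = 1 + 24/9 = 3.667.

3.67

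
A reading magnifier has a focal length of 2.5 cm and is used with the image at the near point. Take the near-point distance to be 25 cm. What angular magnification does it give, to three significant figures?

M = 1 + D/f = 1 + 25/2.5 = 11.000.

11.0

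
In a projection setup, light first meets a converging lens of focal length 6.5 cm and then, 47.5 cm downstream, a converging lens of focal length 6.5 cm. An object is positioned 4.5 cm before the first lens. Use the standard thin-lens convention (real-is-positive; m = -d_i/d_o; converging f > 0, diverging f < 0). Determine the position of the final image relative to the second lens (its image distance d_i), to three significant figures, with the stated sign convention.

Applying the thin-lens equation to the first lens, 1/6.5 = 1/4.5 + 1/d_i1, which gives d_i1 = -14.625 cm.
With d_i1 < 0 the first image is virtual and lies on the object side; the object distance for lens 2 is d_o2 = 47.5 - (-14.625) = 62.125 cm.
Applying the thin-lens equation again with f_2 = 6.5 cm and d_o2 = 62.125 cm gives d_i2 = 7.260 cm.

7.26 cm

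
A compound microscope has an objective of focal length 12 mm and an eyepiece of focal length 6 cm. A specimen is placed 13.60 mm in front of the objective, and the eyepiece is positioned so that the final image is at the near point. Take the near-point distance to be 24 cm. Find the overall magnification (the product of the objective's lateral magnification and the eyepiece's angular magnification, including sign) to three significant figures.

-37.5

Convert to cm: f_obj = 12 mm = 1.2 cm; d_o = 13.60 mm = 1.36 cm.
Objective: 1/d_i = 1/f_obj - 1/d_o = 1/1.2 - 1/1.36 = 0.09804 cm^-1, so d_i = 10.200 cm.
m_obj = -d_i/d_o = -10.200/1.36 = -7.500.
Eyepiece angular magnification (image at near point): M_eye = 1 + D/f_e = 1 + 24/6 = 5.000.
Overall M = m_obj x M_eye = (-7.500)(5.000) = -37.50.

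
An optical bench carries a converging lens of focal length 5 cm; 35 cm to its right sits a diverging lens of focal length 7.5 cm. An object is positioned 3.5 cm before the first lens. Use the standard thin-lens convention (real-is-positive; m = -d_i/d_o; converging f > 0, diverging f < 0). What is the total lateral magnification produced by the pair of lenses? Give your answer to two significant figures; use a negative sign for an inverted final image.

Lens 1: 1/d_i1 = 1/f_1 - 1/d_o1 = 1/5 - 1/3.5 = -0.08571 cm^-1, so d_i1 = -11.667 cm.
m_1 = -(-11.667)/3.5 = 3.3333.
The intermediate image is virtual, 11.667 cm to the left of lens 1, so d_o2 = L - d_i1 = 35 - (-11.667) = 46.667 cm.
Lens 2: 1/d_i2 = 1/f_2 - 1/d_o2 = 1/(-7.5) - 1/(46.667) = -0.15476 cm^-1, so d_i2 = -6.462 cm.
m_2 = -(-6.462)/(46.667) = 0.1385.
Total m = m_1 x m_2 = (3.3333)(0.1385) = 0.4615.

0.46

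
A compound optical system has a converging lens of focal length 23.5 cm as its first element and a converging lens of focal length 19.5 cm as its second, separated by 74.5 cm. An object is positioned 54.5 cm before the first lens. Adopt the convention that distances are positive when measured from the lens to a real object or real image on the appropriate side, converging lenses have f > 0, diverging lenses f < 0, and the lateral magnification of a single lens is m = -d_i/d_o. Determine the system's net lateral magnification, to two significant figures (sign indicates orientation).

First lens: d_i1 = 1/(1/23.5 - 1/54.5) = 41.315 cm.
m_1 = -(41.315)/54.5 = -0.7581.
Object distance for lens 2: d_o2 = 74.5 - 41.315 = 33.185 cm.
Second lens: d_i2 = 1/(1/19.5 - 1/(33.185)) = 47.285 cm.
m_2 = -(47.285)/(33.185) = -1.4249.
Total m = m_1 x m_2 = (-0.7581)(-1.4249) = 1.0801.

1.1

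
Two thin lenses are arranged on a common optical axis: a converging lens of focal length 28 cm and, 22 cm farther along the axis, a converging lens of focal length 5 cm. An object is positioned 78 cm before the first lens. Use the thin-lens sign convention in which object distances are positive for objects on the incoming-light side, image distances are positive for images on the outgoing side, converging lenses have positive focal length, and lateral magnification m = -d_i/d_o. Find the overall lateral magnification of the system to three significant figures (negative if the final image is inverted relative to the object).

Applying the thin-lens equation to the first lens, 1/28 = 1/78 + 1/d_i1, which gives d_i1 = 43.680 cm.
Its lateral magnification is m_1 = -d_i1/d_o1 = -(43.680)/78 = -0.5600.
Since 43.680 cm > 22 cm, the first image lies past the second lens and serves as a virtual object: d_o2 = L - d_i1 = -21.680 cm.
Applying the thin-lens equation again with f_2 = 5 cm and d_o2 = -21.680 cm gives d_i2 = 4.063 cm.
m_2 = -(4.063)/(-21.680) = 0.1874.
Overall magnification: m = m_1 m_2 = -0.1049.

-0.105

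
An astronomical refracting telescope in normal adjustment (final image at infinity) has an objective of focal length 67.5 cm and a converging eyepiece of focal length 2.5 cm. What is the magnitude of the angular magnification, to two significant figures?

|M| = f_obj/|f_eye| = 67.5/2.5 = 27.000.

27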